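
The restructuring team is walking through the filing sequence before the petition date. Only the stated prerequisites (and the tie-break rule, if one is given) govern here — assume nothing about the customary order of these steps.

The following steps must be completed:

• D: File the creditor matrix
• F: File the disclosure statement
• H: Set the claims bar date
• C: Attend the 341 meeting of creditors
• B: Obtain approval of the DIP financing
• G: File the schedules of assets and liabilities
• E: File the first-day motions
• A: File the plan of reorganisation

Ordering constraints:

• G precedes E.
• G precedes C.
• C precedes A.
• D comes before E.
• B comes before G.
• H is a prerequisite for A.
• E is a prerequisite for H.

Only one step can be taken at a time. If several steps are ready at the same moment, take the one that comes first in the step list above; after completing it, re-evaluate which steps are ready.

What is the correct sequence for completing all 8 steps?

D → F → B → G → C → E → H → A

D, F and B have no prerequisites; D is listed earlier, so D is first.
Now F and B have their prerequisites met. F is listed earlier, so F next.
B is the only step now ready → B.
G needed B, now all done → G.
Ready: C and E. C is listed earlier → C.
Next only E has its prerequisites met → E.
That leaves H as the only ready step → H.
That leaves A as the only ready step → A.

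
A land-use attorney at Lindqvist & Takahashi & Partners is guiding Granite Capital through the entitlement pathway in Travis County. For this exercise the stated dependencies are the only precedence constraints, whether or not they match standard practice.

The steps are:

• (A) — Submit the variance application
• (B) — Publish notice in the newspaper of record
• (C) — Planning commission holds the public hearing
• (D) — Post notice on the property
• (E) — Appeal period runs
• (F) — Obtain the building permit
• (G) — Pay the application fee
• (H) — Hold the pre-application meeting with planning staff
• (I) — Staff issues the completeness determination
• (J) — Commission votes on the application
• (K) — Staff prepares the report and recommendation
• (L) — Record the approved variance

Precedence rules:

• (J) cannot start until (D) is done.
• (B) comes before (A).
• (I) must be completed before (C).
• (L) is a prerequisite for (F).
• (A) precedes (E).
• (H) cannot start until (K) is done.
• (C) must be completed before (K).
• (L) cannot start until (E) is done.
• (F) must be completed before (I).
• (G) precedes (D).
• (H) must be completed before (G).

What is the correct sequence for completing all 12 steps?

(B) has no prerequisites → (B) first.
(A) is the only step now ready → (A).
Next only (E) has its prerequisites met → (E).
(L) needed (E), now all done → (L).
(F) is the only step now ready → (F).
(I) needed (F), now all done → (I).
(C) needed (I), now all done → (C).
Next only (K) has its prerequisites met → (K).
(H) needed (K), now all done → (H).
(G) is the only step now ready → (G).
(D) needed (G), now all done → (D).
(J) is the only step now ready → (J).

(B) (A) (E) (L) (F) (I) (C) (K) (H) (G) (D) (J)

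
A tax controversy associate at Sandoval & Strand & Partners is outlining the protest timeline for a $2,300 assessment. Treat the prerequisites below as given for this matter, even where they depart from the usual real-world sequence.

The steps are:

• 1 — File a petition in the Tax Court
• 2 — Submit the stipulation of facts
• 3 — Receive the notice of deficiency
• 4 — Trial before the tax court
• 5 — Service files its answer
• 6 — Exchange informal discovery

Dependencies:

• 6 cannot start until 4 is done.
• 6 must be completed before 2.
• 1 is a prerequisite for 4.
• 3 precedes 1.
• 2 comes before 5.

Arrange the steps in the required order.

3 → 1 → 4 → 6 → 2 → 5

3 has no prerequisites → 3 first.
1 needed 3, now all done → 1.
4 is the only step now ready → 4.
6 needed 4, now all done → 6.
2 needed 6, now all done → 2.
Next only 5 has its prerequisites met → 5.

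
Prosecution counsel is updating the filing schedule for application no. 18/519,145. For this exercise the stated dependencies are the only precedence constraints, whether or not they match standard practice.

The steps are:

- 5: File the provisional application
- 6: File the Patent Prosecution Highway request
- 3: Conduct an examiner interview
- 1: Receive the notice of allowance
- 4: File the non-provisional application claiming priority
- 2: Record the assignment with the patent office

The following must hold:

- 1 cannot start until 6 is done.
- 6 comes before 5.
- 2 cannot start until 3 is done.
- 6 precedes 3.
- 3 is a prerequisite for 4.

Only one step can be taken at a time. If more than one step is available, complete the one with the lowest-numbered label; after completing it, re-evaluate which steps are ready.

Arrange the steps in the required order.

6 → 1 → 3 → 2 → 4 → 5

Only 6 has no prerequisites, so it is first.
Now 1, 3 and 5 have their prerequisites met. 1 has the earlier label, so 1 next.
Now 3 and 5 have their prerequisites met. 3 has the earlier label, so 3 next.
2 and 4 now also ready, so the ready set is {2, 4, 5}; 2 has the earlier label → 2.
Now 4 and 5 have their prerequisites met. 4 has the earlier label, so 4 next.
That leaves 5 as the only ready step → 5.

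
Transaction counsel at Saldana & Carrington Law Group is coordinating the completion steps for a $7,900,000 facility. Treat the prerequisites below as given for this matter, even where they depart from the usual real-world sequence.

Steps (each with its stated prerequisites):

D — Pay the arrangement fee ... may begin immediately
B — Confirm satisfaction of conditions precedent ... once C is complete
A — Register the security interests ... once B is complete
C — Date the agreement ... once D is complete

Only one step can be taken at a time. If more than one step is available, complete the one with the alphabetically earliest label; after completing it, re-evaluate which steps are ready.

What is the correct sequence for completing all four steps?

D is the only step with nothing outstanding, so it goes first.
That leaves C as the only ready step → C.
B needed C, now all done → B.
Next only A has its prerequisites met → A.

D, C, B, A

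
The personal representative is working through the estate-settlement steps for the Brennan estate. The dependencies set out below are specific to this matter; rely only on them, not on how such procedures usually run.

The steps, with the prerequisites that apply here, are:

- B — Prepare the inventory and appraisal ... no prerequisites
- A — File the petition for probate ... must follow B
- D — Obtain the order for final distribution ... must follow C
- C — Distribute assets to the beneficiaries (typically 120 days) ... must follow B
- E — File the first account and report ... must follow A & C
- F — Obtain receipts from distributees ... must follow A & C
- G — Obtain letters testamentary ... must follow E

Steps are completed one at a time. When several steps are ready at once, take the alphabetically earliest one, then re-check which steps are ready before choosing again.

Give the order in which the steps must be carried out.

B has no prerequisites → B first.
Now A and C have their prerequisites met. A has the earlier label, so A next.
C is the only step now ready → C.
Ready: D, E and F. D has the earlier label → D.
Now E and F have their prerequisites met. E has the earlier label, so E next.
Ready: F and G. F has the earlier label → F.
G needed E, now all done → G.

B A C D E F G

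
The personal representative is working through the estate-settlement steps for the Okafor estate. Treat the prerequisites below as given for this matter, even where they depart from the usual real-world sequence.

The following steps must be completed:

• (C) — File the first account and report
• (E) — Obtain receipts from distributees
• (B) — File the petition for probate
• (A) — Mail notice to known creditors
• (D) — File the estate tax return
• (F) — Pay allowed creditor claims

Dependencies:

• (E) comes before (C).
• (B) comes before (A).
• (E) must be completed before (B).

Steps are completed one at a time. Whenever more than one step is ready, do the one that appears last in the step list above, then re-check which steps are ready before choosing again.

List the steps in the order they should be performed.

(F), (D) and (E) have no prerequisites; (F) is listed later, so (F) is first.
(D) and (E) are both available; (D) is listed later → (D).
(E) is the only step now ready → (E).
Now (B) and (C) have their prerequisites met. (B) is listed later, so (B) next.
(A) now also ready, so the ready set is {(A), (C)}; (A) is listed later → (A).
That leaves (C) as the only ready step → (C).

(F) → (D) → (E) → (B) → (A) → (C)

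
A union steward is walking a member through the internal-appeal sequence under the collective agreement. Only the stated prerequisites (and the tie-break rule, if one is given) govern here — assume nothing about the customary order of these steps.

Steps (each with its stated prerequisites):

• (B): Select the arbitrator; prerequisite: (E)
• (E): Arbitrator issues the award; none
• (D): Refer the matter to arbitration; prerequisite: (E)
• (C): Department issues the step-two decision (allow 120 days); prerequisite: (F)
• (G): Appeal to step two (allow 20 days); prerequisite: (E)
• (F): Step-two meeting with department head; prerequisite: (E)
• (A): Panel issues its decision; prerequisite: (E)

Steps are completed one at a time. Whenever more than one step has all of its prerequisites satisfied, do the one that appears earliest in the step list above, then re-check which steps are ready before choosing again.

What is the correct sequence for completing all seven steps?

(E) (B) (D) (G) (F) (C) (A)

(E) has no prerequisites → (E) first.
(B), (D), (G), (F) and (A) are all available; (B) is listed earlier → (B).
Now (D), (G), (F) and (A) have their prerequisites met. (D) is listed earlier, so (D) next.
(G), (F) and (A) are all available; (G) is listed earlier → (G).
Now (F) and (A) have their prerequisites met. (F) is listed earlier, so (F) next.
Ready: (C) and (A). (C) is listed earlier → (C).
Next only (A) has its prerequisites met → (A).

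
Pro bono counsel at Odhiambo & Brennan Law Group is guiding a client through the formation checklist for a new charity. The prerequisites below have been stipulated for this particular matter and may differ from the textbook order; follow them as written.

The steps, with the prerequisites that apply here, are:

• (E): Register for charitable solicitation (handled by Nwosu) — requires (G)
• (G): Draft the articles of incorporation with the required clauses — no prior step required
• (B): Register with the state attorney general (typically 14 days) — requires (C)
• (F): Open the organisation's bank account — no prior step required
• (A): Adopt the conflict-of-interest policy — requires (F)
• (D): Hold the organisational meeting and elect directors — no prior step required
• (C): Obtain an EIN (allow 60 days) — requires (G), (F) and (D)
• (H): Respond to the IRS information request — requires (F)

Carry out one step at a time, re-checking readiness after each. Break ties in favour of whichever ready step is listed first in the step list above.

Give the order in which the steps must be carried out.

(G) (E) (F) (A) (D) (C) (B) (H)

Nothing is required for (G), (F) and (D). (G) is listed earlier → (G) first.
(E), (F) and (D) are all available; (E) is listed earlier → (E).
(F) and (D) are both available; (F) is listed earlier → (F).
Now (A), (D) and (H) have their prerequisites met. (A) is listed earlier, so (A) next.
Ready: (D) and (H). (D) is listed earlier → (D).
(C) now also ready, so the ready set is {(C), (H)}; (C) is listed earlier → (C).
(B) and (H) are both available; (B) is listed earlier → (B).
(H) needed (F), now all done → (H).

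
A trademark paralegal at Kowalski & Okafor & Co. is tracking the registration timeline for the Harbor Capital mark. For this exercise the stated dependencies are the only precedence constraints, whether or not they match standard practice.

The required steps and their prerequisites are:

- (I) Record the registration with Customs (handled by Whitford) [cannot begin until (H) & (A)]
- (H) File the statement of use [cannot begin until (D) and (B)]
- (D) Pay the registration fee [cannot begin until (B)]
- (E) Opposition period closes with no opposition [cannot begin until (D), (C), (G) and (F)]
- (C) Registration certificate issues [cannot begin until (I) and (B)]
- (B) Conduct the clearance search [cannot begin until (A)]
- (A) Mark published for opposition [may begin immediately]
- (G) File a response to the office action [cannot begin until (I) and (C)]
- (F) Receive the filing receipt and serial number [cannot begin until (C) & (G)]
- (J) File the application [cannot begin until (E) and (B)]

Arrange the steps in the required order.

(A) → (B) → (D) → (H) → (I) → (C) → (G) → (F) → (E) → (J)

(A) has no prerequisites → (A) first.
(B) is the only step now ready → (B).
(D) is the only step now ready → (D).
Next only (H) has its prerequisites met → (H).
That leaves (I) as the only ready step → (I).
That leaves (C) as the only ready step → (C).
Next only (G) has its prerequisites met → (G).
(F) needed (C) and (G), now all done → (F).
Next only (E) has its prerequisites met → (E).
(J) needed (E) and (B), now all done → (J).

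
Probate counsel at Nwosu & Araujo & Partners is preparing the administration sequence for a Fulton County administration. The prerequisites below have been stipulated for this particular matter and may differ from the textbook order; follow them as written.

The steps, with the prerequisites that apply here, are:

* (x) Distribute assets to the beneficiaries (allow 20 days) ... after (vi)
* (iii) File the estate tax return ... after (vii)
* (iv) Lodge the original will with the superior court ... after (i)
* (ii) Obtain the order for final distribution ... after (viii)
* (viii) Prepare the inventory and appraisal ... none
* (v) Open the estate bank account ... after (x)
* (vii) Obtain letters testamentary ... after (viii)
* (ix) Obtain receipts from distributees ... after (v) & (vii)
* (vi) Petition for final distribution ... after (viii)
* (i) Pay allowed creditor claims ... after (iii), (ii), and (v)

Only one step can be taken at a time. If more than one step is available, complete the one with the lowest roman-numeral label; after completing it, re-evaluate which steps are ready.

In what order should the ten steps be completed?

Only (viii) has no prerequisites, so it is first.
Ready: (ii), (vi) and (vii). (ii) has the earlier label → (ii).
(vi) and (vii) are both available; (vi) has the earlier label → (vi).
(x) now also ready, so the ready set is {(vii), (x)}; (vii) has the earlier label → (vii).
(iii) and (x) are both available; (iii) has the earlier label → (iii).
(x) is the only step now ready → (x).
Next only (v) has its prerequisites met → (v).
(i) and (ix) are both available; (i) has the earlier label → (i).
(iv) now also ready, so the ready set is {(iv), (ix)}; (iv) has the earlier label → (iv).
That leaves (ix) as the only ready step → (ix).

(viii), (ii), (vi), (vii), (iii), (x), (v), (i), (iv), (ix)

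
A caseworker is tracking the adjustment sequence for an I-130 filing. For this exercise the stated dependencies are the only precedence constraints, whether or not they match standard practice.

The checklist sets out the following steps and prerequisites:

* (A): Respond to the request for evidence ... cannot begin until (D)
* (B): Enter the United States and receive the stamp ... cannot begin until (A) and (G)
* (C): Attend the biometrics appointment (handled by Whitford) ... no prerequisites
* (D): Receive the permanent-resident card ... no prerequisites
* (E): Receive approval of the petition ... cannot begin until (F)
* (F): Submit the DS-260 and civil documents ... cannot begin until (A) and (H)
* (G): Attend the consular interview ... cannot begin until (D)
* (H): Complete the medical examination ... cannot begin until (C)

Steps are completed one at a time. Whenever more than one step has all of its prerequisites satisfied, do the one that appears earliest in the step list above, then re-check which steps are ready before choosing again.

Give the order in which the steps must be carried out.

Nothing is required for (C) and (D). (C) is listed earlier → (C) first.
(H) now also ready, so the ready set is {(D), (H)}; (D) is listed earlier → (D).
Now (A), (G) and (H) have their prerequisites met. (A) is listed earlier, so (A) next.
(G) and (H) are both available; (G) is listed earlier → (G).
(B) now also ready, so the ready set is {(B), (H)}; (B) is listed earlier → (B).
(H) needed (C), now all done → (H).
That leaves (F) as the only ready step → (F).
(E) needed (F), now all done → (E).

(C) → (D) → (A) → (G) → (B) → (H) → (F) → (E)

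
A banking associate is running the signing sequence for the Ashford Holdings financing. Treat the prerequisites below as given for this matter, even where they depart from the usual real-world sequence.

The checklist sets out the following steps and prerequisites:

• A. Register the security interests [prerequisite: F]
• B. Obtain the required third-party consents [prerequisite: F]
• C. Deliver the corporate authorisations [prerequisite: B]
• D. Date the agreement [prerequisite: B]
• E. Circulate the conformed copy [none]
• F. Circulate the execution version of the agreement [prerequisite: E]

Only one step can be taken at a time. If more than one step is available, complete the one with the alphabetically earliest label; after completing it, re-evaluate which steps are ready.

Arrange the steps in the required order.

E is the only step with nothing outstanding, so it goes first.
F needed E, now all done → F.
A and B are both available; A has the earlier label → A.
Next only B has its prerequisites met → B.
Now C and D have their prerequisites met. C has the earlier label, so C next.
D needed B, now all done → D.

E F A B C D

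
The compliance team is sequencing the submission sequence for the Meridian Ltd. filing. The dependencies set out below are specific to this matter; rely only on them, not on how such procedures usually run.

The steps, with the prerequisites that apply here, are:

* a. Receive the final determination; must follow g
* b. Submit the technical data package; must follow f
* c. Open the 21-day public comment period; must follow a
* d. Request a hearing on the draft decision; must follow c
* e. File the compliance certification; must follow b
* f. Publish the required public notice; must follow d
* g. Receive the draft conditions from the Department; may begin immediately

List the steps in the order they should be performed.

g a c d f b e

g is the only step with nothing outstanding, so it goes first.
a needed g, now all done → a.
c needed a, now all done → c.
That leaves d as the only ready step → d.
f needed d, now all done → f.
That leaves b as the only ready step → b.
Next only e has its prerequisites met → e.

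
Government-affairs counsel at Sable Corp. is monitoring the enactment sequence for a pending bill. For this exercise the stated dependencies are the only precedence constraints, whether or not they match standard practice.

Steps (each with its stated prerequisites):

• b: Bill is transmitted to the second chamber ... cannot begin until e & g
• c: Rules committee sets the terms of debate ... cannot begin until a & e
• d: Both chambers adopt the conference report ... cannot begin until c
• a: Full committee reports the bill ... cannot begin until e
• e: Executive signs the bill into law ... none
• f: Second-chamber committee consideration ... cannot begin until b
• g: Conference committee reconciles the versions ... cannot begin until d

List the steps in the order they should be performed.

e is the only step with nothing outstanding, so it goes first.
That leaves a as the only ready step → a.
c is the only step now ready → c.
Next only d has its prerequisites met → d.
g needed d, now all done → g.
b is the only step now ready → b.
f needed b, now all done → f.

e, a, c, d, g, b, f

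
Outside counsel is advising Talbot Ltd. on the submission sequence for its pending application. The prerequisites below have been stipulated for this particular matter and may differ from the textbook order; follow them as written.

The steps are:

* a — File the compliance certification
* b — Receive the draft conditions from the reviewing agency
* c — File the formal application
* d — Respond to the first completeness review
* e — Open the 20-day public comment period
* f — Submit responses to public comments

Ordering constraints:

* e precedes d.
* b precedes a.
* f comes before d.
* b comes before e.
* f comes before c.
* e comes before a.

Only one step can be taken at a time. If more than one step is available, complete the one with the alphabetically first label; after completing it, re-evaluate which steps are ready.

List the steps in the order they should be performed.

b and f have no prerequisites; b has the earlier label, so b is first.
e now also ready, so the ready set is {e, f}; e has the earlier label → e.
a now also ready, so the ready set is {a, f}; a has the earlier label → a.
f is the only step now ready → f.
c and d are both available; c has the earlier label → c.
Next only d has its prerequisites met → d.

b, e, a, f, c, d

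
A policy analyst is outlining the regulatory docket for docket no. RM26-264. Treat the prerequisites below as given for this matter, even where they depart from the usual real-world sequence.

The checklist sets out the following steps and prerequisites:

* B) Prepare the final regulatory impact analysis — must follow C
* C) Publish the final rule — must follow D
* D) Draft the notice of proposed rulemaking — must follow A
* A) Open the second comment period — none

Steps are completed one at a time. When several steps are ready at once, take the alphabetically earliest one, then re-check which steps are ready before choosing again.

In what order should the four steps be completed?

A has no prerequisites → A first.
D is the only step now ready → D.
C is the only step now ready → C.
That leaves B as the only ready step → B.

A, D, C, B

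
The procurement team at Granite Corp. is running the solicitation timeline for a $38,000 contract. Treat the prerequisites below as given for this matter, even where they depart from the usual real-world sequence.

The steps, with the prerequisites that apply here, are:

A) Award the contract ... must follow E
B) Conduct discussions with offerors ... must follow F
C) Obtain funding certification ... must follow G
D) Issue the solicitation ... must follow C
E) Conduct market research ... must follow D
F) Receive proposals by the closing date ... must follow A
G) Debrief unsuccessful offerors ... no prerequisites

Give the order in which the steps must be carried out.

Only G has no prerequisites, so it is first.
Next only C has its prerequisites met → C.
Next only D has its prerequisites met → D.
That leaves E as the only ready step → E.
A is the only step now ready → A.
F needed A, now all done → F.
B is the only step now ready → B.

G → C → D → E → A → F → B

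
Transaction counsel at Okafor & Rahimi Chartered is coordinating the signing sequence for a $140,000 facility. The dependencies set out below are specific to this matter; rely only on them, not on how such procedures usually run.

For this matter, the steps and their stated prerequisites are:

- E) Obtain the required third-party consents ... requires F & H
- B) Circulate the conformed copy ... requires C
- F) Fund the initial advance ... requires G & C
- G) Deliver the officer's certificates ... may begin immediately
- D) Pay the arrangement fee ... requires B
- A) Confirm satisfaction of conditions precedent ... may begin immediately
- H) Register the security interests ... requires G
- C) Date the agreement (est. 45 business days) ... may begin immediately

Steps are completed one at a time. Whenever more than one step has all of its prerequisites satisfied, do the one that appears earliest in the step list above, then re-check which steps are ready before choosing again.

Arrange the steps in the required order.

G A H C B F E D

Nothing is required for G, A and C. G is listed earlier → G first.
Ready: A, H and C. A is listed earlier → A.
Now H and C have their prerequisites met. H is listed earlier, so H next.
Next only C has its prerequisites met → C.
Ready: B and F. B is listed earlier → B.
F and D are both available; F is listed earlier → F.
Ready: E and D. E is listed earlier → E.
D is the only step now ready → D.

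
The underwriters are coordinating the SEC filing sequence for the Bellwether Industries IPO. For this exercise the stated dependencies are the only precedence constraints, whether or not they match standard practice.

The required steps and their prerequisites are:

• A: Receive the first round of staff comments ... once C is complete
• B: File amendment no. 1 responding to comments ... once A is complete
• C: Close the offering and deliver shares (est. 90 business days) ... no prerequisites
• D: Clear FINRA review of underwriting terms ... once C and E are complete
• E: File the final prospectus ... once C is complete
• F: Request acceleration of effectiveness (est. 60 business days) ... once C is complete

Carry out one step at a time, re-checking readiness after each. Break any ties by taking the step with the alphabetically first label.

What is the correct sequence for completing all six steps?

C, A, B, E, D, F

C is the only step with nothing outstanding, so it goes first.
A, E and F are all available; A has the earlier label → A.
B now also ready, so the ready set is {B, E, F}; B has the earlier label → B.
E and F are both available; E has the earlier label → E.
D now also ready, so the ready set is {D, F}; D has the earlier label → D.
F needed C, now all done → F.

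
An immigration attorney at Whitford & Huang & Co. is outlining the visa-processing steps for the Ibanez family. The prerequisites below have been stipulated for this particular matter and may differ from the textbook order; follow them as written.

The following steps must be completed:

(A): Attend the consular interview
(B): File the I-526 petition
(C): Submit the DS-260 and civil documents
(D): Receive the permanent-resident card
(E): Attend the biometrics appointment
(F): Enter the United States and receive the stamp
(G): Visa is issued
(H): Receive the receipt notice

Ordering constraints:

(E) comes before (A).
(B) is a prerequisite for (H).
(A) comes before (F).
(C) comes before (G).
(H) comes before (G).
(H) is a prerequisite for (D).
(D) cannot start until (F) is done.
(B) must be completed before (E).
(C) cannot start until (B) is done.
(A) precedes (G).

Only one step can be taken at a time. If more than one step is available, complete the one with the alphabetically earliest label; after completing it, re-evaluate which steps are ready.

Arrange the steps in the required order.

(B), (C), (E), (A), (F), (H), (D), (G)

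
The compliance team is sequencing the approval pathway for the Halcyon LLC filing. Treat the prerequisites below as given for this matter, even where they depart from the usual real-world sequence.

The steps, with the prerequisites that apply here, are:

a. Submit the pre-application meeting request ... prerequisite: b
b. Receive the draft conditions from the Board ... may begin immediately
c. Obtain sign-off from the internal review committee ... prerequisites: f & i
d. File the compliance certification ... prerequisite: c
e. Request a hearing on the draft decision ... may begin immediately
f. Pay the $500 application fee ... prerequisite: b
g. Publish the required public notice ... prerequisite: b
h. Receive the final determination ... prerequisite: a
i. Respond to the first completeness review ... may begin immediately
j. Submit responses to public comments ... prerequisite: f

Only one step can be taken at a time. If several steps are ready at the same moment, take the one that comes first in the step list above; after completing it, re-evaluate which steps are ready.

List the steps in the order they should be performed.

b, a, e, f, g, h, i, c, d, j

Nothing is required for b, e and i. b is listed earlier → b first.
a, f and g now also ready, so the ready set is {a, e, f, g, i}; a is listed earlier → a.
Ready: e, f, g, h and i. e is listed earlier → e.
Now f, g, h and i have their prerequisites met. f is listed earlier, so f next.
j now also ready, so the ready set is {g, h, i, j}; g is listed earlier → g.
h, i and j are all available; h is listed earlier → h.
Now i and j have their prerequisites met. i is listed earlier, so i next.
c now also ready, so the ready set is {c, j}; c is listed earlier → c.
d now also ready, so the ready set is {d, j}; d is listed earlier → d.
j needed f, now all done → j.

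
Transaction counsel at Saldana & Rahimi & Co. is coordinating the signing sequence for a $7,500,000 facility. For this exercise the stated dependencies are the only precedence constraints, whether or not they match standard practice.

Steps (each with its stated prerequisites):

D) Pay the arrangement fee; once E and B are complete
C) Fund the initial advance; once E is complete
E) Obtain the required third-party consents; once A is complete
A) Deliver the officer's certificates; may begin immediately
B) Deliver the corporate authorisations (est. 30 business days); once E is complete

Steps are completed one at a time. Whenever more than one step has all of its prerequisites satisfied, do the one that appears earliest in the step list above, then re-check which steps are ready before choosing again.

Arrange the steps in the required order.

A, E, C, B, D

A has no prerequisites → A first.
E needed A, now all done → E.
C and B are both available; C is listed earlier → C.
That leaves B as the only ready step → B.
D is the only step now ready → D.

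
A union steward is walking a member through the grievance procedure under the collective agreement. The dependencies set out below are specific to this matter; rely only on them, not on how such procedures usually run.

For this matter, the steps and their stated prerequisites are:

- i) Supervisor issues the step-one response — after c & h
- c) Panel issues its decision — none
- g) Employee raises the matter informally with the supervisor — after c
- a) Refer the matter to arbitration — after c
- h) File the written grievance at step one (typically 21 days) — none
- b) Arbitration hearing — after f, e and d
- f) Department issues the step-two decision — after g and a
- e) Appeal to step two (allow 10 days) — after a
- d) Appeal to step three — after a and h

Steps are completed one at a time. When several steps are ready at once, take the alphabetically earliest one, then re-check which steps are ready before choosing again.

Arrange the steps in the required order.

c, a, e, g, f, h, d, b, i

c and h have no prerequisites; c has the earlier label, so c is first.
Now a, g and h have their prerequisites met. a has the earlier label, so a next.
e now also ready, so the ready set is {e, g, h}; e has the earlier label → e.
Now g and h have their prerequisites met. g has the earlier label, so g next.
f now also ready, so the ready set is {f, h}; f has the earlier label → f.
h is the only step now ready → h.
Ready: d and i. d has the earlier label → d.
b now also ready, so the ready set is {b, i}; b has the earlier label → b.
Next only i has its prerequisites met → i.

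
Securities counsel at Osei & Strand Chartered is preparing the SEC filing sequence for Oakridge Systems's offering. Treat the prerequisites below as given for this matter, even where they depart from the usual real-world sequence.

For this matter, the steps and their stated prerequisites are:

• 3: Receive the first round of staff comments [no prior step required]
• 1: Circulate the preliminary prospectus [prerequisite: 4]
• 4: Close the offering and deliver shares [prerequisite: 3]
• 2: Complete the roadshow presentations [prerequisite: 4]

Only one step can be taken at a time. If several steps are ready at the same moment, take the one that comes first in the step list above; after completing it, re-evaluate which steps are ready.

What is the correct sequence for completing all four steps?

3, 4, 1, 2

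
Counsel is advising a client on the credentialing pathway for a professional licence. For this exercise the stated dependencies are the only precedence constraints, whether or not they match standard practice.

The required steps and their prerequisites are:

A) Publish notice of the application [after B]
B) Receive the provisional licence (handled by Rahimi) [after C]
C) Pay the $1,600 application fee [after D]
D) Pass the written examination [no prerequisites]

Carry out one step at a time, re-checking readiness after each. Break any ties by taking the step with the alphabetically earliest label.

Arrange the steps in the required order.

D C B A

D is the only step with nothing outstanding, so it goes first.
C needed D, now all done → C.
B needed C, now all done → B.
Next only A has its prerequisites met → A.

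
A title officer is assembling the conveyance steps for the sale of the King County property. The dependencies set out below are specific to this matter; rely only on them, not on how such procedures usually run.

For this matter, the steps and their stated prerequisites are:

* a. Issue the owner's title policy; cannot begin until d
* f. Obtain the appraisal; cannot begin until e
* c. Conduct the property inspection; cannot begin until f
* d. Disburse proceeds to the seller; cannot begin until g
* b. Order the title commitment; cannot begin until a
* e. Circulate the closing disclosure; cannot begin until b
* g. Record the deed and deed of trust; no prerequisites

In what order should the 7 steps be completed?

g, d, a, b, e, f, c

g is the only step with nothing outstanding, so it goes first.
d needed g, now all done → d.
a needed d, now all done → a.
b is the only step now ready → b.
e is the only step now ready → e.
That leaves f as the only ready step → f.
c needed f, now all done → c.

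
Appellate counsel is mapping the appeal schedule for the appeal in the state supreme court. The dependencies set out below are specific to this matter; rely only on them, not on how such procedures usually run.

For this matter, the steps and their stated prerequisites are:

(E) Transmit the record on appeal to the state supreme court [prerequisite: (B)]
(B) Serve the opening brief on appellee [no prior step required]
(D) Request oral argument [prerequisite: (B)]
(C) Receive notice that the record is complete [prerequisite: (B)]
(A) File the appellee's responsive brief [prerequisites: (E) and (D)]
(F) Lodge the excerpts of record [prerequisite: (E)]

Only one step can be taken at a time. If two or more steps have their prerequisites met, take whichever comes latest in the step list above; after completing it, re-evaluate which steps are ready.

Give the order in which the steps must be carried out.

(B), (C), (D), (E), (F), (A)

Only (B) has no prerequisites, so it is first.
Now (C), (D) and (E) have their prerequisites met. (C) is listed later, so (C) next.
(D) and (E) are both available; (D) is listed later → (D).
That leaves (E) as the only ready step → (E).
Now (F) and (A) have their prerequisites met. (F) is listed later, so (F) next.
That leaves (A) as the only ready step → (A).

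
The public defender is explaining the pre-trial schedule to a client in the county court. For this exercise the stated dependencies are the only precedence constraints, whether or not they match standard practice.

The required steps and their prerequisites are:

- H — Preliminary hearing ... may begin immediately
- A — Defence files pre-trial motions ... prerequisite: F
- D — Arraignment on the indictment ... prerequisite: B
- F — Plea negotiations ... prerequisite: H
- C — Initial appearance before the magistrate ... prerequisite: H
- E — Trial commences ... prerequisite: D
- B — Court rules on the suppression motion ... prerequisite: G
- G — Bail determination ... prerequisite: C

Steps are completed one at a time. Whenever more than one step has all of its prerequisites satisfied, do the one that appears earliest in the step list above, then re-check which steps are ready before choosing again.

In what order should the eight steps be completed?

H is the only step with nothing outstanding, so it goes first.
Ready: F and C. F is listed earlier → F.
Now A and C have their prerequisites met. A is listed earlier, so A next.
C is the only step now ready → C.
G is the only step now ready → G.
B is the only step now ready → B.
That leaves D as the only ready step → D.
E needed D, now all done → E.

H, F, A, C, G, B, D, E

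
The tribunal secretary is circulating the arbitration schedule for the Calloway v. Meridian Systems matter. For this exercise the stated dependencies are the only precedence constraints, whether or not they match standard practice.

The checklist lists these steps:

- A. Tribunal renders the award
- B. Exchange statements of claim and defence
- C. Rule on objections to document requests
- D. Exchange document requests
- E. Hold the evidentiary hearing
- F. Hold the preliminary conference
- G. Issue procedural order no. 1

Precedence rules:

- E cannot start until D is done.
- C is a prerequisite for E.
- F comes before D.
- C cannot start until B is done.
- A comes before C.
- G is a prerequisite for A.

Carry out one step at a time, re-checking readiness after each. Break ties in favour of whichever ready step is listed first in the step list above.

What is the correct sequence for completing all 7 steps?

B, F, D, G, A, C, E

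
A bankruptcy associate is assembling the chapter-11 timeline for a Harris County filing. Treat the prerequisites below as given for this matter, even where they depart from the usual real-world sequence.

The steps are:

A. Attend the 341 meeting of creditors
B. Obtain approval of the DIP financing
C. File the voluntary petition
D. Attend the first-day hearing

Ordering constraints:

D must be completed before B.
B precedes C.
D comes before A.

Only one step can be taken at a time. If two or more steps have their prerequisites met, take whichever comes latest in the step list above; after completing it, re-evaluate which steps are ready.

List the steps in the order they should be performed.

D, B, C, A

D is the only step with nothing outstanding, so it goes first.
B and A are both available; B is listed later → B.
Ready: C and A. C is listed later → C.
Next only A has its prerequisites met → A.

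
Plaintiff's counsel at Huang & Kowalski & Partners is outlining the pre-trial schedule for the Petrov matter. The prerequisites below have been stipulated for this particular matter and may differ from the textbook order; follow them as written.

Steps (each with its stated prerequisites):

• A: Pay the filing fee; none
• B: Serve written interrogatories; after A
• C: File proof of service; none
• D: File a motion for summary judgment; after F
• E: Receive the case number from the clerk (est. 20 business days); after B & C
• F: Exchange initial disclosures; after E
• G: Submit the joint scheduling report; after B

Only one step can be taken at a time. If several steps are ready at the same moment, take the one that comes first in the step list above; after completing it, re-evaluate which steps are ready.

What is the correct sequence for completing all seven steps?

A and C have no prerequisites; A is listed earlier, so A is first.
B now also ready, so the ready set is {B, C}; B is listed earlier → B.
G now also ready, so the ready set is {C, G}; C is listed earlier → C.
E and G are both available; E is listed earlier → E.
Now F and G have their prerequisites met. F is listed earlier, so F next.
D now also ready, so the ready set is {D, G}; D is listed earlier → D.
G needed B, now all done → G.

A, B, C, E, F, D, G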